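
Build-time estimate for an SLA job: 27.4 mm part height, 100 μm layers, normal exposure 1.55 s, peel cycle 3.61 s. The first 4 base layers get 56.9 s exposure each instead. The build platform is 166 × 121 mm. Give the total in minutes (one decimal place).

Layer count = ceil(27.4 / 0.1) = 274.
Burn-in layers = 4 × (56.9 + 3.61), so 242.04 s.
Remaining layers = 270 × (1.55 + 3.61), so 1393.2 s.
Sum: 242.04 + 1393.2 = 1635.24 s → 27.3 minutes.

27.3 minutes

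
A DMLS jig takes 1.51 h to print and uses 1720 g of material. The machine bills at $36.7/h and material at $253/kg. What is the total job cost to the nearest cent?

$490.58

Time charge: 36.7 × 1.51 → $55.417.
Material charge = 253 × 1720/1000 = $435.16.
Total = 55.417 + 435.16 = 490.577 ≈ $490.58.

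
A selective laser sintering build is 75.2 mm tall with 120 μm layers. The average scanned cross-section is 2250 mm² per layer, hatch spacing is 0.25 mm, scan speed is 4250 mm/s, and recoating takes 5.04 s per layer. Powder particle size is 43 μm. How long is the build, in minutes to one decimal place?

Number of layers: 75.2 / 0.12 → 627 (rounded up).
Scan path per layer: 2250 / 0.25 → 9000 mm.
Scan time per layer: 9000 / 4250 → 2.1176 s.
Per-layer time = 2.1176 + 5.04, so 7.1576 s.
627 layers × 7.1576 s/layer = 4487.8152 s, i.e. 74.8 minutes.

74.8 minutes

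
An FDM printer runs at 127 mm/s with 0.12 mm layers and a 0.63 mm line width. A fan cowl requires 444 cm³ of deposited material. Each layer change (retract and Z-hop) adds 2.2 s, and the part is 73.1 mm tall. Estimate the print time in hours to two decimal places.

13.22 hours

Line area = 0.12 × 0.63 = 0.0756 mm².
Path length: 444000 mm³ / 0.0756 mm² → 5873015.9 mm.
Print-move time: 5873015.9 / 127 → 46244.2 s.
Layers = ⌈73.1/0.12⌉ = 610.
Layer-change overhead = 610 × 2.2 = 1342 s.
Altogether 46244.2 + 1342 = 47586.2 s, i.e. 13.22 hours.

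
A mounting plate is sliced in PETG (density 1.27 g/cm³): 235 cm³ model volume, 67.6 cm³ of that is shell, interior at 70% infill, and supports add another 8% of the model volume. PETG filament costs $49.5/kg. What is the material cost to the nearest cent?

Interior volume = 235 − 67.6, so 167.4 cm³.
Infill deposited: 0.70 × 167.4 → 117.18 cm³.
Support = 0.08 × 235 = 18.8 cm³.
Deposited volume = 67.6 + 117.18 + 18.8 = 203.58 cm³.
Mass = 203.58 × 1.27, so 258.5466 g.
At $49.5/kg: 258.5466/1000 × 49.5 = $12.80.

$12.80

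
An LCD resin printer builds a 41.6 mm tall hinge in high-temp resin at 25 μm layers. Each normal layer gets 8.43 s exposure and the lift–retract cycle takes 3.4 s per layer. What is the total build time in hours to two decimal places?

Number of layers: 41.6 / 0.025 → 1664 (rounded up).
Each layer takes = 8.43 + 3.4 = 11.83 s.
Total = 1664 × 11.83 = 19685.12 s = 5.47 hours.

5.47 hours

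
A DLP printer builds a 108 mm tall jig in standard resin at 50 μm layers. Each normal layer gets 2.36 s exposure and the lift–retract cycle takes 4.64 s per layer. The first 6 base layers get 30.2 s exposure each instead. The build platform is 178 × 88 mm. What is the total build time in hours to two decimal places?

4.25 hours

Number of layers: 108 / 0.05 → 2160 (rounded up).
Bottom layers = 6 × (30.2 + 4.64), so 209.04 s.
Regular layers = 2154 × (2.36 + 4.64) = 15078 s.
Sum: 209.04 + 15078 = 15287.04 s → 4.25 hours.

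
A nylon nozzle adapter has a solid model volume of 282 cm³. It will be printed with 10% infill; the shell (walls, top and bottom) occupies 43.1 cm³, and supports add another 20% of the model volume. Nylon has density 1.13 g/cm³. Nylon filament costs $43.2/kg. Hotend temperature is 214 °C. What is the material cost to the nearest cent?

Interior volume = 282 − 43.1, so 238.9 cm³.
Infill volume: 0.10 × 238.9 → 23.89 cm³.
Support = 0.20 × 282, so 56.4 cm³.
Total printed volume = 43.1 + 23.89 + 56.4, so 123.39 cm³.
Mass = 123.39 × 1.13, so 139.4307 g.
Cost = 139.4307 g / 1000 × $43.2/kg = $6.02.

$6.02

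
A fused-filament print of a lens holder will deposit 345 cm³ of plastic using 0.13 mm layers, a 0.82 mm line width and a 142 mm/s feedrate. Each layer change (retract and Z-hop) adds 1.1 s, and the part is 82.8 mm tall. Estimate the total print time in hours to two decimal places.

Line area = 0.13 × 0.82, so 0.1066 mm².
Total extruded path = 345000/0.1066 = 3236397.7 mm.
Print-move time = 3236397.7 / 142 = 22791.5 s.
Number of layers: 82.8 / 0.13 → 637 (rounded up).
Z-hop total = 637 × 1.1 = 700.7 s.
Total = 22791.5 + 700.7 = 23492.2 s = 6.53 hours.

6.53 hours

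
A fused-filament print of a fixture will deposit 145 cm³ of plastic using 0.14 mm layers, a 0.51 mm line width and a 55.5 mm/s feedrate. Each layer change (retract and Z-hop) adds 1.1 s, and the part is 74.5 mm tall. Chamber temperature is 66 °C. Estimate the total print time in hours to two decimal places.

10.33 hours

Line area = 0.14 × 0.51, so 0.0714 mm².
Path length: 145000 mm³ / 0.0714 mm² → 2030812.3 mm.
Time extruding = 2030812.3 / 55.5, so 36591.2 s.
Layer count = ceil(74.5 / 0.14) = 533.
Layer-change overhead: 533 × 1.1 → 586.3 s.
Altogether 36591.2 + 586.3 = 37177.5 s, i.e. 10.33 hours.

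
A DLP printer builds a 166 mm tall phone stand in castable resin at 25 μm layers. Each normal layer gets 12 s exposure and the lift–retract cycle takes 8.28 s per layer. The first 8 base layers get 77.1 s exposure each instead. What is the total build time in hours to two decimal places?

Layer count = ceil(166 / 0.025) = 6640.
Burn-in layers = 8 × (77.1 + 8.28) = 683.04 s.
Regular layers = 6632 × (12 + 8.28), so 134496.96 s.
Sum: 683.04 + 134496.96 = 135180 s → 37.55 hours.

37.55 hours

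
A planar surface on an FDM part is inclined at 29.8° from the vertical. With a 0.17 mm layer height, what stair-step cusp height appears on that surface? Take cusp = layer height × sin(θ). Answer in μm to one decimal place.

84.5 μm

sin(29.8°) = 0.4970, so cusp = 0.17 × 0.4970 = 0.08449 mm → 84.5 μm.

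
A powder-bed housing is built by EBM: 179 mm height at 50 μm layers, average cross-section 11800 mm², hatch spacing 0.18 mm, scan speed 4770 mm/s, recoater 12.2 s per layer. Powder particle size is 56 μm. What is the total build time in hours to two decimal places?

25.80 hours

Layers = ⌈179/0.05⌉ = 3580.
Hatch length per layer = 11800 / 0.18, so 65555.6 mm.
Beam time per layer: 65555.6 / 4770 → 13.7433 s.
Layer cycle: 13.7433 + 12.2 → 25.9433 s.
3580 layers × 25.9433 s/layer = 92877.014 s, i.e. 25.80 hours.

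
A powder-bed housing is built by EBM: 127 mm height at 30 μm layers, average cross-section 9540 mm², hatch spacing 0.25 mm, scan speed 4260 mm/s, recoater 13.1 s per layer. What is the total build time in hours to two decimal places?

25.94 hours

Number of layers: 127 / 0.03 → 4234 (rounded up).
Per-layer scan distance = 9540 / 0.25 = 38160 mm.
Per-layer scan time = 38160 / 4260 = 8.9577 s.
Layer cycle = 8.9577 + 13.1, so 22.0577 s.
Build time = 4234 × 22.0577 = 93392.3018 s = 25.94 hours.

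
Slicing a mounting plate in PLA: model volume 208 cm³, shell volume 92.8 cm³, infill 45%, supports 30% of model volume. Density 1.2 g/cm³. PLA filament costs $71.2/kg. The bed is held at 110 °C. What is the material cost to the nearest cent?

Infill region = 208 − 92.8 = 115.2 cm³.
Deposited infill: 0.45 × 115.2 → 51.84 cm³.
Support = 0.30 × 208 = 62.4 cm³.
Deposited volume = 92.8 + 51.84 + 62.4 = 207.04 cm³.
Mass: 207.04 × 1.2 → 248.448 g.
Cost = 248.448 g / 1000 × $71.2/kg = $17.69.

$17.69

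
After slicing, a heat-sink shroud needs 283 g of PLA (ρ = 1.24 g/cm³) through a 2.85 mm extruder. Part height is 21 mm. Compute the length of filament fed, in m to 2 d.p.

Extruded volume: 283/1.24 = 228.2258 cm³ (228225.8 mm³).
A = π r² = π × 1.425² = 6.3794 mm².
L = V/A = 228225.8/6.3794 = 35775.43 mm → 35.78 m.

35.78 m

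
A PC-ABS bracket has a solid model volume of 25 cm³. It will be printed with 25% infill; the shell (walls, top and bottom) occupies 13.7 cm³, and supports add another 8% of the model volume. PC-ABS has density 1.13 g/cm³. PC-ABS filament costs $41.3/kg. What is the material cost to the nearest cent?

Volume inside the shell = 25 − 13.7, so 11.3 cm³.
Deposited infill = 0.25 × 11.3 = 2.825 cm³.
Support = 0.08 × 25 = 2 cm³.
Deposited volume = 13.7 + 2.825 + 2 = 18.525 cm³.
Mass: 18.525 × 1.13 → 20.93325 g.
Cost = 20.93325 g / 1000 × $41.3/kg = $0.86.

$0.86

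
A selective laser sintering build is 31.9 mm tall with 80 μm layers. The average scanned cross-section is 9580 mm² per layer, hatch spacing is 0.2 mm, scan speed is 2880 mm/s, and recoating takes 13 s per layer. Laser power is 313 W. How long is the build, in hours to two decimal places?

3.28 hours

Layer count = ceil(31.9 / 0.08) = 399.
Per-layer scan distance = 9580 / 0.2, so 47900 mm.
Scan time per layer = 47900 / 2880, so 16.6319 s.
Time per layer: 16.6319 + 13 → 29.6319 s.
399 layers × 29.6319 s/layer = 11823.1281 s, i.e. 3.28 hours.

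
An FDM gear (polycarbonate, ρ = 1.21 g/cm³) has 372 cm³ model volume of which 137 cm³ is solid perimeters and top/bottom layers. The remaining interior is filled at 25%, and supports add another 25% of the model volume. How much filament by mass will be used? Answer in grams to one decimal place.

349.4 g

Interior volume = 372 − 137, so 235 cm³.
Infill deposited = 0.25 × 235, so 58.75 cm³.
Support = 0.25 × 372, so 93 cm³.
Total printed volume: 137 + 58.75 + 93 → 288.75 cm³.
Mass = 288.75 × 1.21, so 349.3875 g.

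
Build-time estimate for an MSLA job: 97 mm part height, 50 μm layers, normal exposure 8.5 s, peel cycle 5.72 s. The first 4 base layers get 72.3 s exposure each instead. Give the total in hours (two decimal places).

7.73 hours

Layers = ⌈97/0.05⌉ = 1940.
Base layers = 4 × (72.3 + 5.72), so 312.08 s.
Normal layers = 1936 × (8.5 + 5.72), so 27529.92 s.
Sum: 312.08 + 27529.92 = 27842 s → 7.73 hours.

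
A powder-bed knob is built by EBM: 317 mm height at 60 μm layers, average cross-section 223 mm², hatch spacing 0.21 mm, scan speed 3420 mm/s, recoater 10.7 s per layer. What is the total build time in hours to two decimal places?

16.16 hours

Layers = ⌈317/0.06⌉ = 5284.
Hatch length per layer: 223 / 0.21 → 1061.9 mm.
Beam time per layer: 1061.9 / 3420 → 0.3105 s.
Layer cycle = 0.3105 + 10.7 = 11.0105 s.
5284 layers × 11.0105 s/layer = 58179.482 s, i.e. 16.16 hours.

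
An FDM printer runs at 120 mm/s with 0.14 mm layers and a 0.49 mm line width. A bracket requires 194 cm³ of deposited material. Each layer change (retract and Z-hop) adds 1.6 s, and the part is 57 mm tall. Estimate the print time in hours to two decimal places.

6.73 hours

Bead cross-section = 0.14 × 0.49 = 0.0686 mm².
Path length: 194000 mm³ / 0.0686 mm² → 2827988.3 mm.
Print-move time: 2827988.3 / 120 → 23566.6 s.
Layers = ⌈57/0.14⌉ = 408.
Layer-change overhead = 408 × 1.6 = 652.8 s.
Altogether 23566.6 + 652.8 = 24219.4 s, i.e. 6.73 hours.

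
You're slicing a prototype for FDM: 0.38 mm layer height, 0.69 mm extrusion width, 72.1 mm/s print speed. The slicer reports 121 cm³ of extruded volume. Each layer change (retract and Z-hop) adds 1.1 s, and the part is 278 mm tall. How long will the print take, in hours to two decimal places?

Extrusion cross-section = 0.38 × 0.69 = 0.2622 mm².
Toolpath length = 121 cm³ / 0.2622 mm² = 121000 / 0.2622 = 461479.8 mm.
Print-move time = 461479.8 / 72.1 = 6400.6 s.
Number of layers: 278 / 0.38 → 732 (rounded up).
Non-print overhead: 732 × 1.1 → 805.2 s.
Altogether 6400.6 + 805.2 = 7205.8 s, i.e. 2.00 hours.

2.00 hours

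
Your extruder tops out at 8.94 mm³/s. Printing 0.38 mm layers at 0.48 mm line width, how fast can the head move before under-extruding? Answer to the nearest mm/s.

49 mm/s

A: 0.38 × 0.48 → 0.1824 mm².
v_max = Q/A = 8.94/0.1824 = 49.01 mm/s → 49 mm/s.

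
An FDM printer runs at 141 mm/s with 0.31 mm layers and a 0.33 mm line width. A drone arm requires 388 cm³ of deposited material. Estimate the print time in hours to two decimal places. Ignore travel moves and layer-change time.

7.47 hours

Bead cross-section: 0.31 × 0.33 → 0.1023 mm².
Path length: 388000 mm³ / 0.1023 mm² → 3792766.4 mm.
Time extruding: 3792766.4 / 141 → 26899.1 s.
26899.1 s = 7.47 hours.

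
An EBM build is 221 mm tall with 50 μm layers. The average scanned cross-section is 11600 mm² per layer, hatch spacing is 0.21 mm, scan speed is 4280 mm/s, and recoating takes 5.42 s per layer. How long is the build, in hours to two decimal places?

Layer count = ceil(221 / 0.05) = 4420.
Scan path per layer: 11600 / 0.21 → 55238.1 mm.
Scan time per layer = 55238.1 / 4280 = 12.9061 s.
Layer cycle = 12.9061 + 5.42 = 18.3261 s.
Build time = 4420 × 18.3261 = 81001.362 s = 22.50 hours.

22.50 hours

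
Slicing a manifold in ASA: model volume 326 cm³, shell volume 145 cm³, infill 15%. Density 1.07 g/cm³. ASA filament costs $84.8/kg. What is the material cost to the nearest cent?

$15.62

Infill region = 326 − 145, so 181 cm³.
Infill volume = 0.15 × 181, so 27.15 cm³.
Total printed volume: 145 + 27.15 → 172.15 cm³.
Mass = 172.15 × 1.07 = 184.2005 g.
At $84.8/kg: 184.2005/1000 × 84.8 = $15.62.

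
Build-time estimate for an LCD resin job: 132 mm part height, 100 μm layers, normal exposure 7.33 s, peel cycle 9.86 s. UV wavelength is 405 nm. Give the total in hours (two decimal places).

Number of layers: 132 / 0.1 → 1320 (rounded up).
Each layer takes: 7.33 + 9.86 → 17.19 s.
Build time: 1320 × 17.19 s = 22690.8 s, i.e. 6.30 hours.

6.30 hours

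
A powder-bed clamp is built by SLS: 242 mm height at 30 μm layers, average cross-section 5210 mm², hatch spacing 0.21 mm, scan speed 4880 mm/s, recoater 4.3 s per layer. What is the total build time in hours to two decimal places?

Layers = ⌈242/0.03⌉ = 8067.
Scan path per layer = 5210 / 0.21 = 24809.5 mm.
Scan time per layer = 24809.5 / 4880 = 5.0839 s.
Layer cycle = 5.0839 + 4.3 = 9.3839 s.
Build time = 8067 × 9.3839 = 75699.9213 s = 21.03 hours.

21.03 hours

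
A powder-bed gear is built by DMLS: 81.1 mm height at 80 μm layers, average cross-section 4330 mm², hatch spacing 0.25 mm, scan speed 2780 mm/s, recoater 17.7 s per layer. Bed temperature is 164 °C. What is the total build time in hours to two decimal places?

6.74 hours

Layer count = ceil(81.1 / 0.08) = 1014.
Scan path per layer = 4330 / 0.25, so 17320 mm.
Scan time per layer: 17320 / 2780 → 6.2302 s.
Time per layer = 6.2302 + 17.7 = 23.9302 s.
1014 layers × 23.9302 s/layer = 24265.2228 s, i.e. 6.74 hours.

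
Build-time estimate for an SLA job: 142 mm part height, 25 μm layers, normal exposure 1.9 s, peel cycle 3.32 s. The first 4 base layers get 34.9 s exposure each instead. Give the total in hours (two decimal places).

Number of layers: 142 / 0.025 → 5680 (rounded up).
Bottom layers = 4 × (34.9 + 3.32) = 152.88 s.
Regular layers = 5676 × (1.9 + 3.32) = 29628.72 s.
Total = 152.88 + 29628.72 = 29781.6 s = 8.27 hours.

8.27 hours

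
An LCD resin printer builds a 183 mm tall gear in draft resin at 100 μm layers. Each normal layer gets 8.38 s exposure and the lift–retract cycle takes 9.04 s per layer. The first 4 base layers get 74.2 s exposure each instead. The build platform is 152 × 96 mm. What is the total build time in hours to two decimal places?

8.93 hours

Number of layers: 183 / 0.1 → 1830 (rounded up).
Base layers = 4 × (74.2 + 9.04), so 332.96 s.
Normal layers = 1826 × (8.38 + 9.04), so 31808.92 s.
Total = 332.96 + 31808.92 = 32141.88 s = 8.93 hours.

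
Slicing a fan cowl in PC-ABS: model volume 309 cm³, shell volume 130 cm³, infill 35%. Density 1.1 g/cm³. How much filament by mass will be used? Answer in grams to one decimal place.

211.9 g

Interior volume = 309 − 130, so 179 cm³.
Infill volume = 0.35 × 179, so 62.65 cm³.
Total extruded = 130 + 62.65, so 192.65 cm³.
Mass: 192.65 × 1.1 → 211.915 g.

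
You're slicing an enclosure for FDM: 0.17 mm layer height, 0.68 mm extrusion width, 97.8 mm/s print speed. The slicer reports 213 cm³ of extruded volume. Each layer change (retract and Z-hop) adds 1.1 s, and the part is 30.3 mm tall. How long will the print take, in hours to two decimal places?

Line area: 0.17 × 0.68 → 0.1156 mm².
Total extruded path = 213000/0.1156 = 1842560.6 mm.
Extrusion time = 1842560.6 / 97.8, so 18840.1 s.
Number of layers: 30.3 / 0.17 → 179 (rounded up).
Z-hop total = 179 × 1.1 = 196.9 s.
Altogether 18840.1 + 196.9 = 19037 s, i.e. 5.29 hours.

5.29 hours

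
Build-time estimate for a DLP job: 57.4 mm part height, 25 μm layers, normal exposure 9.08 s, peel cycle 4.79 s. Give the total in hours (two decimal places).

Number of layers: 57.4 / 0.025 → 2296 (rounded up).
Each layer takes = 9.08 + 4.79, so 13.87 s.
Build time: 2296 × 13.87 s = 31845.52 s, i.e. 8.85 hours.

8.85 hours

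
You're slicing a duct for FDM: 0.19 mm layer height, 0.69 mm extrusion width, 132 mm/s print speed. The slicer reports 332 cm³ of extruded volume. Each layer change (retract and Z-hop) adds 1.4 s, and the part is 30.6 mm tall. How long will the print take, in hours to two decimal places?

5.39 hours

Extrusion cross-section = 0.19 × 0.69, so 0.1311 mm².
Total extruded path = 332000/0.1311 = 2532418 mm.
Time extruding = 2532418 / 132 = 19185 s.
Number of layers: 30.6 / 0.19 → 162 (rounded up).
Layer-change overhead: 162 × 1.4 → 226.8 s.
Altogether 19185 + 226.8 = 19411.8 s, i.e. 5.39 hours.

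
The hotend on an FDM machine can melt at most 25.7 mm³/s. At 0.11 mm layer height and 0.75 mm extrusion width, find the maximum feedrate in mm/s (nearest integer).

Bead cross-section = 0.11 × 0.75, so 0.0825 mm².
Max speed = 25.7 / 0.0825 = 311.52 ≈ 312 mm/s.

312 mm/s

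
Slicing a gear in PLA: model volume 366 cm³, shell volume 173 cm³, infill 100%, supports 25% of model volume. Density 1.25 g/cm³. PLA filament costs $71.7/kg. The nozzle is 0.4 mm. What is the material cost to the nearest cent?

Infill region = 366 − 173 = 193 cm³.
Infill deposited = 1.00 × 193, so 193 cm³.
Support = 0.25 × 366 = 91.5 cm³.
Deposited volume = 173 + 193 + 91.5 = 457.5 cm³.
Mass = 457.5 × 1.25 = 571.875 g.
Cost = 571.875 g / 1000 × $71.7/kg = $41.00.

$41.00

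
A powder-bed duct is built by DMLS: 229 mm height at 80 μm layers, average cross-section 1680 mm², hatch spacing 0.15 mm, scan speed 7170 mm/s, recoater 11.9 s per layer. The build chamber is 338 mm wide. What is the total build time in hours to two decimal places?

10.71 hours

Layer count = ceil(229 / 0.08) = 2863.
Per-layer scan distance = 1680 / 0.15 = 11200 mm.
Laser time per layer: 11200 / 7170 → 1.5621 s.
Per-layer time: 1.5621 + 11.9 → 13.4621 s.
Build time = 2863 × 13.4621 = 38541.9923 s = 10.71 hours.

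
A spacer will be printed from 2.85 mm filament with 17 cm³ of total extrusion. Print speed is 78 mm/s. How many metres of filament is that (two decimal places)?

2.66 m

Filament cross-section = π × (2.85/2)² = 6.3794 mm².
Length = 17 cm³ / 6.3794 mm² = 17000 / 6.3794 = 2664.83 mm = 2.66 m.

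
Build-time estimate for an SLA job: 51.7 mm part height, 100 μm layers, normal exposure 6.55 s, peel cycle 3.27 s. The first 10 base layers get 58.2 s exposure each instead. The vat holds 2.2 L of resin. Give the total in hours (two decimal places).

1.55 hours

Layer count = ceil(51.7 / 0.1) = 517.
Base layers = 10 × (58.2 + 3.27) = 614.7 s.
Regular layers: 507 × (6.55 + 3.27) → 4978.74 s.
Total = 614.7 + 4978.74 = 5593.44 s = 1.55 hours.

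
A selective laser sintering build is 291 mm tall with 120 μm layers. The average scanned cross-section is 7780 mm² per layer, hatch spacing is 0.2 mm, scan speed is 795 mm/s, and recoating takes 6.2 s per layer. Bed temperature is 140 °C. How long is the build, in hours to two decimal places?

Number of layers: 291 / 0.12 → 2425 (rounded up).
Scan path per layer = 7780 / 0.2, so 38900 mm.
Scan time per layer = 38900 / 795 = 48.9308 s.
Layer cycle: 48.9308 + 6.2 → 55.1308 s.
Total: 2425 × 55.1308 s = 133692.19 s → 37.14 hours.

37.14 hours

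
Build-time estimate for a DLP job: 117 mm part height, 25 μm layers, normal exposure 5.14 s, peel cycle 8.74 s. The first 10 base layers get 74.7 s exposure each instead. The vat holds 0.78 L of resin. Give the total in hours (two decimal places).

18.24 hours

Layer count = ceil(117 / 0.025) = 4680.
Base layers = 10 × (74.7 + 8.74), so 834.4 s.
Remaining layers = 4670 × (5.14 + 8.74) = 64819.6 s.
Total = 834.4 + 64819.6 = 65654 s = 18.24 hours.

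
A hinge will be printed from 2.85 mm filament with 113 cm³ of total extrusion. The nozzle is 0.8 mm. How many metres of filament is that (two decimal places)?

17.71 m

Filament cross-section = π × (2.85/2)² = 6.3794 mm².
Length = 113 cm³ / 6.3794 mm² = 113000 / 6.3794 = 17713.26 mm = 17.71 m.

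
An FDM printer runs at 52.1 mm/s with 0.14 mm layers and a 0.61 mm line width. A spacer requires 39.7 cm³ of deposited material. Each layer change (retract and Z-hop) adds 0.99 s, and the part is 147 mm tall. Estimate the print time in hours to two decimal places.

Line area = 0.14 × 0.61 = 0.0854 mm².
Toolpath length = 39.7 cm³ / 0.0854 mm² = 39700 / 0.0854 = 464871.2 mm.
Print-move time: 464871.2 / 52.1 → 8922.7 s.
Number of layers: 147 / 0.14 → 1050 (rounded up).
Z-hop total = 1050 × 0.99, so 1039.5 s.
Total = 8922.7 + 1039.5 = 9962.2 s = 2.77 hours.

2.77 hours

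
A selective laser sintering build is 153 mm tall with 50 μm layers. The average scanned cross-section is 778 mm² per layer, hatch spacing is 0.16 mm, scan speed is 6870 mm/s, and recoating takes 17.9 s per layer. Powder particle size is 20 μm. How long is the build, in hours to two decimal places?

15.82 hours

Layers = ⌈153/0.05⌉ = 3060.
Per-layer scan distance = 778 / 0.16 = 4862.5 mm.
Laser time per layer = 4862.5 / 6870, so 0.7078 s.
Time per layer: 0.7078 + 17.9 → 18.6078 s.
Total: 3060 × 18.6078 s = 56939.868 s → 15.82 hours.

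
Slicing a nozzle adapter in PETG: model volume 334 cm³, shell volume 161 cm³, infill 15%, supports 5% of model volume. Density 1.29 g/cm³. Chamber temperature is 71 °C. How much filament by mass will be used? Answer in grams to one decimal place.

262.7 g

Volume inside the shell: 334 − 161 → 173 cm³.
Infill deposited = 0.15 × 173, so 25.95 cm³.
Support = 0.05 × 334, so 16.7 cm³.
Deposited volume: 161 + 25.95 + 16.7 → 203.65 cm³.
Mass: 203.65 × 1.29 → 262.7085 g.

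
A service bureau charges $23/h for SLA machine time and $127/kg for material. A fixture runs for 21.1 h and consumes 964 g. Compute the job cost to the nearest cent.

$607.73

Time charge = 23 × 21.1 = $485.30.
Material cost = 127 × 964/1000 = $122.428.
Job cost: 485.30 + 122.428 = 607.728 ≈ $607.73.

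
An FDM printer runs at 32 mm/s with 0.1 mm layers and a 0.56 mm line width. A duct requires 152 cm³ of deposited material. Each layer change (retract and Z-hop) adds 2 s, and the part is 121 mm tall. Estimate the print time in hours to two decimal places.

Bead cross-section = 0.1 × 0.56, so 0.056 mm².
Total extruded path = 152000/0.056 = 2714285.7 mm.
Extrusion time = 2714285.7 / 32, so 84821.4 s.
Layers = ⌈121/0.1⌉ = 1210.
Layer-change overhead = 1210 × 2 = 2420 s.
Total = 84821.4 + 2420 = 87241.4 s = 24.23 hours.

24.23 hours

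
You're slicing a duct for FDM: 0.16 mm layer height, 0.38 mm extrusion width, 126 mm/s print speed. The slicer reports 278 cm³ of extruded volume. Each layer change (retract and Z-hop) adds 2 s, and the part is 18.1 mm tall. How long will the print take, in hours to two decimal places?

Bead cross-section = 0.16 × 0.38 = 0.0608 mm².
Path length: 278000 mm³ / 0.0608 mm² → 4572368.4 mm.
Extrusion time = 4572368.4 / 126, so 36288.6 s.
Layer count = ceil(18.1 / 0.16) = 114.
Z-hop total: 114 × 2 → 228 s.
Total = 36288.6 + 228 = 36516.6 s = 10.14 hours.

10.14 hours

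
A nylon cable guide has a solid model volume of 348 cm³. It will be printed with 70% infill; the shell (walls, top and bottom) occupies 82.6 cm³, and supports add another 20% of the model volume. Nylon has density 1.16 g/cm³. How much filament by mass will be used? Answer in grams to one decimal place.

Infill region = 348 − 82.6 = 265.4 cm³.
Deposited infill: 0.70 × 265.4 → 185.78 cm³.
Support = 0.20 × 348, so 69.6 cm³.
Total extruded: 82.6 + 185.78 + 69.6 → 337.98 cm³.
Mass = 337.98 × 1.16, so 392.0568 g.

392.1 g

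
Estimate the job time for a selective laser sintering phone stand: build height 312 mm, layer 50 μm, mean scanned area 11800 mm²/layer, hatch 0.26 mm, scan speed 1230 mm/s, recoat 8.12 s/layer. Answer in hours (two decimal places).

Layers = ⌈312/0.05⌉ = 6240.
Per-layer scan distance: 11800 / 0.26 → 45384.6 mm.
Scan time per layer: 45384.6 / 1230 → 36.898 s.
Time per layer: 36.898 + 8.12 → 45.018 s.
Total: 6240 × 45.018 s = 280912.32 s → 78.03 hours.

78.03 hours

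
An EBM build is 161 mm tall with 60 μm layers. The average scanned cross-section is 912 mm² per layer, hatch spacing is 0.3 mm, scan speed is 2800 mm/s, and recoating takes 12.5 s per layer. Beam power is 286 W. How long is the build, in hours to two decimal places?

Number of layers: 161 / 0.06 → 2684 (rounded up).
Per-layer scan distance = 912 / 0.3 = 3040 mm.
Scan time per layer: 3040 / 2800 → 1.0857 s.
Time per layer: 1.0857 + 12.5 → 13.5857 s.
Total: 2684 × 13.5857 s = 36464.0188 s → 10.13 hours.

10.13 hours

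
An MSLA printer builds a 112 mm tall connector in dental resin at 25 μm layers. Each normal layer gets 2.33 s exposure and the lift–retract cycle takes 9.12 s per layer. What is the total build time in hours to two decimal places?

14.25 hours

Number of layers: 112 / 0.025 → 4480 (rounded up).
Each layer takes = 2.33 + 9.12, so 11.45 s.
Build time: 4480 × 11.45 s = 51296 s, i.e. 14.25 hours.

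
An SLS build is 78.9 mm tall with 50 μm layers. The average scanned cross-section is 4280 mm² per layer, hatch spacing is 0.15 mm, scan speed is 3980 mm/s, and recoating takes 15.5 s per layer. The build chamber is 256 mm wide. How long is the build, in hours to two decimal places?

Layers = ⌈78.9/0.05⌉ = 1578.
Per-layer scan distance: 4280 / 0.15 → 28533.3 mm.
Laser time per layer: 28533.3 / 3980 → 7.1692 s.
Per-layer time: 7.1692 + 15.5 → 22.6692 s.
1578 layers × 22.6692 s/layer = 35771.9976 s, i.e. 9.94 hours.

9.94 hours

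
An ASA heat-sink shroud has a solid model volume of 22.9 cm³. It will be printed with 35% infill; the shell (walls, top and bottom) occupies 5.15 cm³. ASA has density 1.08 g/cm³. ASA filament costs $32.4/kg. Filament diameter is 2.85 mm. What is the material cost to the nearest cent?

Volume inside the shell: 22.9 − 5.15 → 17.75 cm³.
Infill deposited = 0.35 × 17.75, so 6.2125 cm³.
Total extruded = 5.15 + 6.2125 = 11.3625 cm³.
Mass: 11.3625 × 1.08 → 12.2715 g.
Cost = 12.2715 g / 1000 × $32.4/kg = $0.40.

$0.40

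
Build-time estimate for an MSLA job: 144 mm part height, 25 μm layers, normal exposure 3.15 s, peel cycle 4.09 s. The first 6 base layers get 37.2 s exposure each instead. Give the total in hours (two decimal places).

11.64 hours

Layers = ⌈144/0.025⌉ = 5760.
Burn-in layers: 6 × (37.2 + 4.09) → 247.74 s.
Regular layers = 5754 × (3.15 + 4.09), so 41658.96 s.
Sum: 247.74 + 41658.96 = 41906.7 s → 11.64 hours.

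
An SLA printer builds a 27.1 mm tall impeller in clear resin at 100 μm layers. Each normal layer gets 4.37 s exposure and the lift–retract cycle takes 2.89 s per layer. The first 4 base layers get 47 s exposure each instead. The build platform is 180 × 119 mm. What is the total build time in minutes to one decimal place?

35.6 minutes

Number of layers: 27.1 / 0.1 → 271 (rounded up).
Base layers = 4 × (47 + 2.89), so 199.56 s.
Normal layers = 267 × (4.37 + 2.89) = 1938.42 s.
Total = 199.56 + 1938.42 = 2137.98 s = 35.6 minutes.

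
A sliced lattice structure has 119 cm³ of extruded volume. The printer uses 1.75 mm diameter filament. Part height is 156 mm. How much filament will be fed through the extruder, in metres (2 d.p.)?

A = π r² = π × 0.875² = 2.4053 mm².
L = 119000 mm³ / 2.4053 mm² = 49474.08 mm, i.e. 49.47 m.

49.47 m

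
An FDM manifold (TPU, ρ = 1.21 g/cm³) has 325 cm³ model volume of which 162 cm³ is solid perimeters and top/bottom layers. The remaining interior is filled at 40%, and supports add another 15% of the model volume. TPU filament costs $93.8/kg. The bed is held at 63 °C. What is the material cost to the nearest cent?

$31.32

Infill region: 325 − 162 → 163 cm³.
Infill volume: 0.40 × 163 → 65.2 cm³.
Support = 0.15 × 325 = 48.75 cm³.
Total extruded: 162 + 65.2 + 48.75 → 275.95 cm³.
Mass = 275.95 × 1.21, so 333.8995 g.
At $93.8/kg: 333.8995/1000 × 93.8 = $31.32.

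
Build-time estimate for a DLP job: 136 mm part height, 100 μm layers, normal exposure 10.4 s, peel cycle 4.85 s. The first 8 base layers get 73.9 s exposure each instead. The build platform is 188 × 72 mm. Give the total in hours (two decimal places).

5.90 hours

Layers = ⌈136/0.1⌉ = 1360.
Base layers = 8 × (73.9 + 4.85) = 630 s.
Regular layers: 1352 × (10.4 + 4.85) → 20618 s.
Total = 630 + 20618 = 21248 s = 5.90 hours.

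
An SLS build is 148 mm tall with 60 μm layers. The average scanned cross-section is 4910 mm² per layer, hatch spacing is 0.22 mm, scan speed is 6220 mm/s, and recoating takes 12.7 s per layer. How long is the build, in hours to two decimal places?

Layers = ⌈148/0.06⌉ = 2467.
Hatch length per layer: 4910 / 0.22 → 22318.2 mm.
Laser time per layer = 22318.2 / 6220 = 3.5881 s.
Per-layer time = 3.5881 + 12.7 = 16.2881 s.
2467 layers × 16.2881 s/layer = 40182.7427 s, i.e. 11.16 hours.

11.16 hours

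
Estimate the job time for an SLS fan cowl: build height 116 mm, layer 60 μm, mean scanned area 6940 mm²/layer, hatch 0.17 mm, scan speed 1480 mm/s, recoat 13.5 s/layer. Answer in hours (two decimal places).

22.07 hours

Number of layers: 116 / 0.06 → 1934 (rounded up).
Scan path per layer = 6940 / 0.17 = 40823.5 mm.
Scan time per layer: 40823.5 / 1480 → 27.5834 s.
Layer cycle = 27.5834 + 13.5 = 41.0834 s.
1934 layers × 41.0834 s/layer = 79455.2956 s, i.e. 22.07 hours.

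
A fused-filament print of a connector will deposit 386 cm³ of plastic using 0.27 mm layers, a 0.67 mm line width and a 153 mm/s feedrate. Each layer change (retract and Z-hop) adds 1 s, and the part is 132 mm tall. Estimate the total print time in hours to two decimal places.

Line area = 0.27 × 0.67, so 0.1809 mm².
Toolpath length = 386 cm³ / 0.1809 mm² = 386000 / 0.1809 = 2133775.6 mm.
Time extruding = 2133775.6 / 153 = 13946.2 s.
Layer count = ceil(132 / 0.27) = 489.
Z-hop total = 489 × 1, so 489 s.
Total = 13946.2 + 489 = 14435.2 s = 4.01 hours.

4.01 hours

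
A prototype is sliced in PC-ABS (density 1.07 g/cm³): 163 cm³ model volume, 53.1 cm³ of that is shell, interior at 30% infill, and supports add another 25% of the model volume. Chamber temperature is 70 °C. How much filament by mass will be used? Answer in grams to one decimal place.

Interior volume = 163 − 53.1 = 109.9 cm³.
Deposited infill = 0.30 × 109.9 = 32.97 cm³.
Support: 0.25 × 163 → 40.75 cm³.
Deposited volume = 53.1 + 32.97 + 40.75, so 126.82 cm³.
Mass = 126.82 × 1.07, so 135.6974 g.

135.7 g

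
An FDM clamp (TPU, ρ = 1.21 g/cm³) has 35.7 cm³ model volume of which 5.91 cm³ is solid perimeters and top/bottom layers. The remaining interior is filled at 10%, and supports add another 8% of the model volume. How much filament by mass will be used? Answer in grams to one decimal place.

Infill region = 35.7 − 5.91, so 29.79 cm³.
Infill deposited = 0.10 × 29.79 = 2.979 cm³.
Support: 0.08 × 35.7 → 2.856 cm³.
Total extruded = 5.91 + 2.979 + 2.856, so 11.745 cm³.
Mass = 11.745 × 1.21 = 14.21145 g.

14.2 g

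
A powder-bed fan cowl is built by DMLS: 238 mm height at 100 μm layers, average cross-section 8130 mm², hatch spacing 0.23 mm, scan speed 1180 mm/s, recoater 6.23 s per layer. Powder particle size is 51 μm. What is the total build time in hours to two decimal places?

23.92 hours

Number of layers: 238 / 0.1 → 2380 (rounded up).
Scan path per layer = 8130 / 0.23 = 35347.8 mm.
Laser time per layer = 35347.8 / 1180, so 29.9558 s.
Time per layer: 29.9558 + 6.23 → 36.1858 s.
2380 layers × 36.1858 s/layer = 86122.204 s, i.e. 23.92 hours.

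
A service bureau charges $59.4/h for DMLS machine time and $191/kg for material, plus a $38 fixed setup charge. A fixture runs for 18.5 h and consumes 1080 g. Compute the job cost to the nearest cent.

Time charge: 59.4 × 18.5 → $1098.90.
Material charge: 191 × 1080/1000 → $206.28.
Total = 1098.90 + 206.28 + 38 = $1343.18.

$1343.18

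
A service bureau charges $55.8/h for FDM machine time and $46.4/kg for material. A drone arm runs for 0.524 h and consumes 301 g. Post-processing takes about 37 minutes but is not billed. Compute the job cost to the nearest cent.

$43.21

Machine-time cost: 55.8 × 0.524 → $29.2392.
Material charge = 46.4 × 301/1000 = $13.9664.
Job cost: 29.2392 + 13.9664 = 43.2056 ≈ $43.21.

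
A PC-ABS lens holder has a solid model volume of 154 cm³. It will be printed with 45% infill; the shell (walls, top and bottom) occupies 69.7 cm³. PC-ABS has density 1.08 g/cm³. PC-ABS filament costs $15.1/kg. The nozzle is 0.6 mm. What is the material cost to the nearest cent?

Volume inside the shell: 154 − 69.7 → 84.3 cm³.
Infill deposited = 0.45 × 84.3 = 37.935 cm³.
Deposited volume = 69.7 + 37.935 = 107.635 cm³.
Mass = 107.635 × 1.08, so 116.2458 g.
Cost = 116.2458 g / 1000 × $15.1/kg = $1.76.

$1.76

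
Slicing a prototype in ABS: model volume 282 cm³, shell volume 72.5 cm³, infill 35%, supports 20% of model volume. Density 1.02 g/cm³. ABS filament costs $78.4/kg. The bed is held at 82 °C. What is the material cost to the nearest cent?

$16.17

Interior volume = 282 − 72.5 = 209.5 cm³.
Deposited infill: 0.35 × 209.5 → 73.325 cm³.
Support = 0.20 × 282 = 56.4 cm³.
Deposited volume: 72.5 + 73.325 + 56.4 → 202.225 cm³.
Mass = 202.225 × 1.02 = 206.2695 g.
At $78.4/kg: 206.2695/1000 × 78.4 = $16.17.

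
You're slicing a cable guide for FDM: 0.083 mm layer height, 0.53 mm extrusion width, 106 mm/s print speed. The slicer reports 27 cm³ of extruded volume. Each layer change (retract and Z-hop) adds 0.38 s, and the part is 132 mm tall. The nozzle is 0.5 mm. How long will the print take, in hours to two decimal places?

1.78 hours

Extrusion cross-section = 0.083 × 0.53 = 0.04399 mm².
Toolpath length = 27 cm³ / 0.04399 mm² = 27000 / 0.04399 = 613775.9 mm.
Print-move time = 613775.9 / 106 = 5790.3 s.
Layers = ⌈132/0.083⌉ = 1591.
Non-print overhead = 1591 × 0.38 = 604.58 s.
Altogether 5790.3 + 604.58 = 6394.88 s, i.e. 1.78 hours.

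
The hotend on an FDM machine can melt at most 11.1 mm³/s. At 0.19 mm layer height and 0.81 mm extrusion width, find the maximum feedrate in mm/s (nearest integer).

A: 0.19 × 0.81 → 0.1539 mm².
Max speed = 11.1 / 0.1539 = 72.12 ≈ 72 mm/s.

72 mm/s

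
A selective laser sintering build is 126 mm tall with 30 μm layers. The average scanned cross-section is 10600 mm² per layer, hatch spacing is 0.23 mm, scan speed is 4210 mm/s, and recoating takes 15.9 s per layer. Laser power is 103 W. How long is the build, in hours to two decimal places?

Number of layers: 126 / 0.03 → 4200 (rounded up).
Hatch length per layer = 10600 / 0.23 = 46087 mm.
Scan time per layer: 46087 / 4210 → 10.947 s.
Per-layer time = 10.947 + 15.9, so 26.847 s.
Build time = 4200 × 26.847 = 112757.4 s = 31.32 hours.

31.32 hours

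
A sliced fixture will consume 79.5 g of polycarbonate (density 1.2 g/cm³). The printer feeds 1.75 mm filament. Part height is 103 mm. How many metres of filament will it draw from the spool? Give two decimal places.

27.54 m

Volume = 79.5 g / 1.2 g·cm⁻³ = 66.25 cm³ = 66250 mm³.
Filament cross-section = π × (1.75/2)² = 2.4053 mm².
Length = 66250 / 2.4053 = 27543.34 mm = 27.54 m.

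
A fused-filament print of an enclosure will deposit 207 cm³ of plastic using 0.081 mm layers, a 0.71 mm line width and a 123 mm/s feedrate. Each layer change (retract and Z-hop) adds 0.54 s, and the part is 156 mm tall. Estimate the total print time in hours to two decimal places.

8.42 hours

Line area: 0.081 × 0.71 → 0.05751 mm².
Total extruded path = 207000/0.05751 = 3599374 mm.
Time extruding: 3599374 / 123 → 29263.2 s.
Number of layers: 156 / 0.081 → 1926 (rounded up).
Non-print overhead = 1926 × 0.54 = 1040.04 s.
Altogether 29263.2 + 1040.04 = 30303.24 s, i.e. 8.42 hours.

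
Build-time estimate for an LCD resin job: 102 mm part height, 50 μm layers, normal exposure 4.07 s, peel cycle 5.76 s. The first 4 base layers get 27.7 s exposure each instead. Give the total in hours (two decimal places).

Layer count = ceil(102 / 0.05) = 2040.
Burn-in layers: 4 × (27.7 + 5.76) → 133.84 s.
Regular layers = 2036 × (4.07 + 5.76), so 20013.88 s.
Total = 133.84 + 20013.88 = 20147.72 s = 5.60 hours.

5.60 hours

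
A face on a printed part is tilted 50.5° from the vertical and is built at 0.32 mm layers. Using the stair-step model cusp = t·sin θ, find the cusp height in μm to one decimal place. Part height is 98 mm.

246.9 μm

sin(50.5°) = 0.7716, so cusp = 0.32 × 0.7716 = 0.246912 mm → 246.9 μm.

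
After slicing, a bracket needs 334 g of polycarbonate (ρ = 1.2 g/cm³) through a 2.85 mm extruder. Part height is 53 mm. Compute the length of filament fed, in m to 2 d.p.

43.63 m

Extruded volume: 334/1.2 = 278.3333 cm³ (278333.3 mm³).
A = π r² = π × 1.425² = 6.3794 mm².
Length = 278333.3 / 6.3794 = 43630.01 mm = 43.63 m.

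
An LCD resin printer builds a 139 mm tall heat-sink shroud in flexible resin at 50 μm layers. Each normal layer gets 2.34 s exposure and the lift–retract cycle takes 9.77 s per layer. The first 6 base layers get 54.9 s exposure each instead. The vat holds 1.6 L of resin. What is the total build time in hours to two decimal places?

Layer count = ceil(139 / 0.05) = 2780.
Base layers: 6 × (54.9 + 9.77) → 388.02 s.
Remaining layers = 2774 × (2.34 + 9.77) = 33593.14 s.
Total = 388.02 + 33593.14 = 33981.16 s = 9.44 hours.

9.44 hours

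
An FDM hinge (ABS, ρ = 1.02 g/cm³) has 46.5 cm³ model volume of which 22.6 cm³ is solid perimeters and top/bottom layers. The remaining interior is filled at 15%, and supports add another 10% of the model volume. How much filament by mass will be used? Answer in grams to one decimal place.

31.5 g

Interior volume: 46.5 − 22.6 → 23.9 cm³.
Infill deposited = 0.15 × 23.9, so 3.585 cm³.
Support: 0.10 × 46.5 → 4.65 cm³.
Deposited volume = 22.6 + 3.585 + 4.65 = 30.835 cm³.
Mass: 30.835 × 1.02 → 31.4517 g.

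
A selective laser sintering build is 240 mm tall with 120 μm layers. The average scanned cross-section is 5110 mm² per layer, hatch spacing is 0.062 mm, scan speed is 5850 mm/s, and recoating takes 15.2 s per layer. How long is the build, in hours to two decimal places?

16.27 hours

Layers = ⌈240/0.12⌉ = 2000.
Per-layer scan distance = 5110 / 0.062 = 82419.4 mm.
Scan time per layer: 82419.4 / 5850 → 14.0888 s.
Layer cycle = 14.0888 + 15.2 = 29.2888 s.
2000 layers × 29.2888 s/layer = 58577.6 s, i.e. 16.27 hours.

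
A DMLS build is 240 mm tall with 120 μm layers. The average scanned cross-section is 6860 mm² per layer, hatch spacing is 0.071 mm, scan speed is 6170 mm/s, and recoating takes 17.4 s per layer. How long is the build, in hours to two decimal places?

Layer count = ceil(240 / 0.12) = 2000.
Scan path per layer = 6860 / 0.071, so 96619.7 mm.
Per-layer scan time = 96619.7 / 6170, so 15.6596 s.
Time per layer = 15.6596 + 17.4 = 33.0596 s.
Total: 2000 × 33.0596 s = 66119.2 s → 18.37 hours.

18.37 hours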